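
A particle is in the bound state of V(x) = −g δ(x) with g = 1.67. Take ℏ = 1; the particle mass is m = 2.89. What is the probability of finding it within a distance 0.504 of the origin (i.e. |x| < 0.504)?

The normalised bound state is ψ = √κ e^{−κ|x|} with κ = mg/ℏ² = 4.826.
P(|x| < d) = ∫_{−d}^{d} κ e^{−2κ|x|} dx = 1 − e^{−2κd} = 1 − e^{−4.865} = 0.9923.

P = 0.992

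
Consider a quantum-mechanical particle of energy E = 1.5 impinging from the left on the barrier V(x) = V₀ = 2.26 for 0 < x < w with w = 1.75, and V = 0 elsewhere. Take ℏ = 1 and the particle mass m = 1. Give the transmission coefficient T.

Since E < V₀ the interior solution is evanescent with decay constant κ = √(2m(V₀ − E))/ℏ = 1.233.
κw = 2.158, sinh(κw) = 4.267.
Matching ψ, ψ′ at both faces gives T = [1 + V₀² sinh²(κw) / (4E(V₀ − E))]⁻¹ = 1/21.40 = 0.0467.

T = 0.0467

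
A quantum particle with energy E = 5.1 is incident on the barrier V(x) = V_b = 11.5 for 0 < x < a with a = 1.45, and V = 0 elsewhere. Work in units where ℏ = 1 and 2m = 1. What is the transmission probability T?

T = 0.00257

Since E < V_b the interior solution is evanescent with decay constant κ = √(2m(V_b − E))/ℏ = 2.530.
κa = 3.668, sinh(κa) = 19.58.
Matching ψ, ψ′ at both faces gives T = [1 + V_b² sinh²(κa) / (4E(V_b − E))]⁻¹ = 1/389.3 = 0.00257.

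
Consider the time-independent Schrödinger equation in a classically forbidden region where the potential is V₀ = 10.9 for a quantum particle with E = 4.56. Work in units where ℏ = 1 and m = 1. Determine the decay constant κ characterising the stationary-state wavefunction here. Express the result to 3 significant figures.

Since E < V₀ the TISE in this region is ψ'' = κ²ψ with κ = √(2m(V₀ − E))/ℏ.
κ = √(2 × 1 × 6.34) = 3.561.

κ = 3.56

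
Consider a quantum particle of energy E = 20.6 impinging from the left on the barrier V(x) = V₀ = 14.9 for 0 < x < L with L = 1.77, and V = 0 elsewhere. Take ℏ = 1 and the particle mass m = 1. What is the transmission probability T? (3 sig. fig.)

Above the barrier the interior wavenumber is k₂ = √(2m(E − V₀))/ℏ = 3.376, giving phase k₂L = 5.976.
Matching at both interfaces gives T⁻¹ = 1 + V₀² sin²(k₂L) / [4E(E − V₀)] = 1.043, hence T = 0.959.

T = 0.959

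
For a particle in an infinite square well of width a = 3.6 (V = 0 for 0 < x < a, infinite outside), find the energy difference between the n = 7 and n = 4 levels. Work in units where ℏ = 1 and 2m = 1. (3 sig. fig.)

E_n = n²π²ℏ²/(2ma²), so ΔE = (7² − 4²) π²ℏ²/(2ma²).
ΔE = 33 × π² / (2 × 0.5 × 3.6²) = 25.13.

ΔE = 25.1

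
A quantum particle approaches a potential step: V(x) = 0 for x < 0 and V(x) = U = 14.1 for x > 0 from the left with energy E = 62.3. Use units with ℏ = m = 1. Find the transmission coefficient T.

The wavenumbers are k₁ = √(2mE)/ℏ = 11.16 on the left and k₂ = √(2m(E − U))/ℏ = 9.818 on the right.
Continuity of ψ and ψ′ at the step yields the reflection amplitude r = (k₁ − k₂)/(k₁ + k₂) = 0.06406; thus R = |r|² = 0.004104, T = 0.9959.

T = 0.996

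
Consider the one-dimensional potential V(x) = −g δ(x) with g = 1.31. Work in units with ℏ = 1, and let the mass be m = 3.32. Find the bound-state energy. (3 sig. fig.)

For x ≠ 0 the bound state is ψ ∝ e^{−κ|x|}; integrating the TISE across the delta gives the cusp condition 2κ = 2mg/ℏ², so κ = 4.349.
Then E = −ℏ²κ²/(2m) = −mg²/(2ℏ²) = -2.849.

E = -2.85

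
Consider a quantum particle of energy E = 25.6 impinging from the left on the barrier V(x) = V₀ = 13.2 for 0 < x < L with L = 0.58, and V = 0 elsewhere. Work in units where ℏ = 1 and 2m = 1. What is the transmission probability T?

T = 0.902

Above the barrier the interior wavenumber is k₂ = √(2m(E − V₀))/ℏ = 3.521, giving phase k₂L = 2.042.
T = [1 + V₀² sin²(k₂L) / (4E(E − V₀))]⁻¹ = 1/1.109 = 0.902.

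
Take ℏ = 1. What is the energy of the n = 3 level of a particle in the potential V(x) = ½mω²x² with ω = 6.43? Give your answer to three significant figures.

E = 22.5

Using E_n = (n + ½)ℏω: E_3 = 3.5 × 6.43 = 22.51.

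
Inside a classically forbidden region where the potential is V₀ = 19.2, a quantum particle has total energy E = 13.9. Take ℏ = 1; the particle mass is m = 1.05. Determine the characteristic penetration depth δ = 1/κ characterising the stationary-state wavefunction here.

Since E < V₀ the TISE in this region is ψ'' = κ²ψ with κ = √(2m(V₀ − E))/ℏ.
κ = √(2 × 1.05 × 5.3) = 3.336. The penetration depth is δ = 1/κ = 0.300.

δ = 0.300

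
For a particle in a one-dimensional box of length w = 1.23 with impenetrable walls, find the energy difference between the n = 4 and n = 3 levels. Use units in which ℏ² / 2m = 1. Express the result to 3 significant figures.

E_n = n²π²ℏ²/(2mw²), so ΔE = (4² − 3²) π²ℏ²/(2mw²).
ΔE = 7 × π² / (2 × 0.5 × 1.23²) = 45.67.

ΔE = 45.7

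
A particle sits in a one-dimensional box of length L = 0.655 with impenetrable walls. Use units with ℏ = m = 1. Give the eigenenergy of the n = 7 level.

E = 564

The infinite-well eigenfunctions ψ_n = √(2/L) sin(nπx/L) vanish at both walls, giving E_n = n²π²ℏ²/(2mL²).
E_7 = 7² × π² / (2 × 1 × 0.655²) = 563.6.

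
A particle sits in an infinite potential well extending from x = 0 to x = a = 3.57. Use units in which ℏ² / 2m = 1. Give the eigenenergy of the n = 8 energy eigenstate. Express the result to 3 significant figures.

Requiring ψ(0) = ψ(a) = 0 quantises k = nπ/a, hence E_n = ℏ²k²/2m = n²π²ℏ²/(2ma²).
E_8 = 8² × π² / (2 × 0.5 × 3.57²) = 49.56.

E = 49.6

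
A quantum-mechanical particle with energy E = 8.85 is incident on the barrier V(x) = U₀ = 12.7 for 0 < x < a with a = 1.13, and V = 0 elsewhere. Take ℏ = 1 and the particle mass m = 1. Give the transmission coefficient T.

T = 0.00637

Since E < U₀ the interior solution is evanescent with decay constant κ = √(2m(U₀ − E))/ℏ = 2.775.
κa = 3.136, sinh(κa) = 11.48.
Matching ψ, ψ′ at both faces gives T = [1 + U₀² sinh²(κa) / (4E(U₀ − E))]⁻¹ = 1/157.0 = 0.00637.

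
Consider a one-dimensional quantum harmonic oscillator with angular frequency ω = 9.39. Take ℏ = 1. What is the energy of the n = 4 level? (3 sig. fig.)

E = 42.3

The oscillator eigenvalues are E_n = ℏω(n + ½), so E_4 = 9.39 × 4.5 = 42.26.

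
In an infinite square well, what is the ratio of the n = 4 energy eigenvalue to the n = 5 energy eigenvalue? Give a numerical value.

0.64

E_n = n²π²ℏ²/(2mL²) so the ratio is n₂²/n₁² = 16/25 = 0.64.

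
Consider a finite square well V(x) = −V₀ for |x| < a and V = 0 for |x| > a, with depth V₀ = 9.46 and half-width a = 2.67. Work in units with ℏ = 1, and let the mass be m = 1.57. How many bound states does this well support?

Define the well-strength parameter z₀ = (a/ℏ)√(2mV₀) = 2.67 × √(2·1.57·9.46) = 14.55.
The even/odd transcendental equations gain one root per π/2 in z₀, giving N = 1 + ⌊2z₀/π⌋ = 1 + ⌊9.264⌋ = 10.

N = 10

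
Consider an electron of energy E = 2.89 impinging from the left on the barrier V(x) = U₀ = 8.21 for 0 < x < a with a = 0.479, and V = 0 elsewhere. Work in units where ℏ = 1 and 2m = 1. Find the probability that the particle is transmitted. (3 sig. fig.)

Since E < U₀ the interior solution is evanescent with decay constant κ = √(2m(U₀ − E))/ℏ = 2.307.
κa = 1.105, sinh(κa) = 1.344.
The exact tunnelling result is T⁻¹ = 1 + U₀² sinh²(κa) / [4E(U₀ − E)] = 2.979, so T = 0.336.

T = 0.336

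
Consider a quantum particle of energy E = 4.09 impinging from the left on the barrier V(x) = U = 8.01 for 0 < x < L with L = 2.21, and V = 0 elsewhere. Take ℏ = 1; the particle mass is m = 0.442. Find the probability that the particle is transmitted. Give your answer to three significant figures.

T = 0.00107

Since E < U the interior solution is evanescent with decay constant κ = √(2m(U − E))/ℏ = 1.862.
κL = 4.114, sinh(κL) = 30.59.
The exact tunnelling result is T⁻¹ = 1 + U² sinh²(κL) / [4E(U − E)] = 937.0, so T = 0.00107.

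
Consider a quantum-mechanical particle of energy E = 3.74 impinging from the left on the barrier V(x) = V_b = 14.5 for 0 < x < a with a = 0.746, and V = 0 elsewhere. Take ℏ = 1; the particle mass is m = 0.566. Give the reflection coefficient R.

R = 0.983

E < V_b: inside the barrier ψ ∝ e^{±κx} with κ = √(2m(V_b − E))/ℏ = 3.490.
κa = 2.604, sinh(κa) = 6.719.
Matching ψ, ψ′ at both faces gives T = [1 + V_b² sinh²(κa) / (4E(V_b − E))]⁻¹ = 1/59.96 = 0.0167.
R = 1 − T = 0.983.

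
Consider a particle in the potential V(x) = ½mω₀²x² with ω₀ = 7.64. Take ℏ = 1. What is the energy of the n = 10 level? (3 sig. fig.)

E = 80.2

Using E_n = (n + ½)ℏω₀: E_10 = 10.5 × 7.64 = 80.22.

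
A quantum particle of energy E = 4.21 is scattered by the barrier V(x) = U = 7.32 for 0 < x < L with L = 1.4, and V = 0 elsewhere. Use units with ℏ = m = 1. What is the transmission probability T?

T = 0.00362

Since E < U the interior solution is evanescent with decay constant κ = √(2m(U − E))/ℏ = 2.494.
κL = 3.492, sinh(κL) = 16.40.
Matching ψ, ψ′ at both faces gives T = [1 + U² sinh²(κL) / (4E(U − E))]⁻¹ = 1/276.3 = 0.00362.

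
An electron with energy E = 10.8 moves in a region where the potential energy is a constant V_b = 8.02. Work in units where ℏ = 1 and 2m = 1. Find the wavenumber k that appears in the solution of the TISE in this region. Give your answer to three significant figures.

k = 1.67

With E > V_b the solution is oscillatory, ψ ∝ e^{±ikx} with k = √(2m(E − V_b))/ℏ.
k = √(2 × 0.5 × 2.78) = 1.667.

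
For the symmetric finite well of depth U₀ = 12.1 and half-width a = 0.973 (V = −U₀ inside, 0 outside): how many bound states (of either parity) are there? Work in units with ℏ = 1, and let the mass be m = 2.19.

The dimensionless depth is z₀ = a√(2mU₀)/ℏ = 0.973 × √(53.00) = 7.083.
The even/odd transcendental equations gain one root per π/2 in z₀, giving N = 1 + ⌊2z₀/π⌋ = 1 + ⌊4.509⌋ = 5.

N = 5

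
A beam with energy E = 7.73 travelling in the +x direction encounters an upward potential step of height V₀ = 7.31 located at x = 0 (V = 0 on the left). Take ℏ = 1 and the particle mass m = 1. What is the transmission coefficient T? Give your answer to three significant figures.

On each side the TISE gives plane waves with k = √(2m(E − V))/ℏ: k₁ = √(2·1·7.73) = 3.932, k₂ = √(2·1·0.42) = 0.9165.
Matching ψ and ψ′ at x = 0 gives r = (k₁ − k₂)/(k₁ + k₂), so R = r² = 0.3868 and T = 1 − R = 0.6132.

T = 0.613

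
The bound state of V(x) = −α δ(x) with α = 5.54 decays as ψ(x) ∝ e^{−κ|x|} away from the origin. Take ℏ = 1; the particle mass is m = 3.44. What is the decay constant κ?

Integrate −(ℏ²/2m)ψ'' − αδ(x)ψ = Eψ from −ε to +ε: the ψ'' term gives ψ'(0⁺) − ψ'(0⁻) and the δ term gives −(2mα/ℏ²)ψ(0).
With ψ ∝ e^{−κ|x|} this yields −2κ = −2mα/ℏ², so κ = mα/ℏ² = 19.06.

κ = 19.1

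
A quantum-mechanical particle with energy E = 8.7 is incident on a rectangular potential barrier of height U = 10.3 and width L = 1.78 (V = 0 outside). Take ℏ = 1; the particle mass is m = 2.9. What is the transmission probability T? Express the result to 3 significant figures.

T = 0.0000409

E < U: inside the barrier ψ ∝ e^{±κx} with κ = √(2m(U − E))/ℏ = 3.046.
κL = 5.422, sinh(κL) = 113.2.
Matching ψ, ψ′ at both faces gives T = [1 + U² sinh²(κL) / (4E(U − E))]⁻¹ = 1/24420 = 0.0000409.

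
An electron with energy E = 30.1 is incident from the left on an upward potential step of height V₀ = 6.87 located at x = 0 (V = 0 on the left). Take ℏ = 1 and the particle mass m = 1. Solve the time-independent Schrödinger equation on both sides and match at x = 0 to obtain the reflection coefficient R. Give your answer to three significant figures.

On each side the TISE gives plane waves with k = √(2m(E − V))/ℏ: k₁ = √(2·1·30.1) = 7.759, k₂ = √(2·1·23.23) = 6.816.
Continuity of ψ and ψ′ at the step yields the reflection amplitude r = (k₁ − k₂)/(k₁ + k₂) = 0.06468; thus R = |r|² = 0.004183, T = 0.9958.

R = 0.00418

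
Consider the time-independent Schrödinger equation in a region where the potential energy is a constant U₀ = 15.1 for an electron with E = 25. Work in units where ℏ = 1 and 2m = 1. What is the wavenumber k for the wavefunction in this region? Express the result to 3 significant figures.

k = 3.15

With E > U₀ the solution is oscillatory, ψ ∝ e^{±ikx} with k = √(2m(E − U₀))/ℏ.
k = √(2 × 0.5 × 9.9) = 3.146.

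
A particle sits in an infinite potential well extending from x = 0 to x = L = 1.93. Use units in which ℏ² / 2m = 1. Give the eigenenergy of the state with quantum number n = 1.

E = 2.65

The infinite-well eigenfunctions ψ_n = √(2/L) sin(nπx/L) vanish at both walls, giving E_n = n²π²ℏ²/(2mL²).
E_1 = 1² × π² / (2 × 0.5 × 1.93²) = 2.650.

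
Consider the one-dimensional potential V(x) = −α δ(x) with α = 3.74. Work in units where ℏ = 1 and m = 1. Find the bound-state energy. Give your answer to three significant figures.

E = -6.99

For x ≠ 0 the bound state is ψ ∝ e^{−κ|x|}; integrating the TISE across the delta gives the cusp condition 2κ = 2mα/ℏ², so κ = 3.740.
Then E = −ℏ²κ²/(2m) = −mα²/(2ℏ²) = -6.994.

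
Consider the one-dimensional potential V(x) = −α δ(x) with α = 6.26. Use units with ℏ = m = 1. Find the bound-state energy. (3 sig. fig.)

The bound state is ψ(x) = √κ e^{−κ|x|}. The derivative jump ψ'(0⁺) − ψ'(0⁻) = −(2mα/ℏ²)ψ(0) fixes κ = mα/ℏ² = 6.260.
Then E = −ℏ²κ²/(2m) = −mα²/(2ℏ²) = -19.59.

E = -19.6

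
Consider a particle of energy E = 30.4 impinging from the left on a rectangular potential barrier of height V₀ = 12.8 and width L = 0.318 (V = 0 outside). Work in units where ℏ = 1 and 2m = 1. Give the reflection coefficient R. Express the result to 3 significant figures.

R = 0.0675

Above the barrier the interior wavenumber is k₂ = √(2m(E − V₀))/ℏ = 4.195, giving phase k₂L = 1.334.
T = [1 + V₀² sin²(k₂L) / (4E(E − V₀))]⁻¹ = 1/1.072 = 0.933.
R = 1 − T = 0.0675.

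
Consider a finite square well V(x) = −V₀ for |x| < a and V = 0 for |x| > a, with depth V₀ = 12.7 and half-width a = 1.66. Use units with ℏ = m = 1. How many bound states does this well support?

N = 6

Define the well-strength parameter z₀ = (a/ℏ)√(2mV₀) = 1.66 × √(2·1·12.7) = 8.366.
A new bound state (alternating even/odd) appears each time z₀ passes a multiple of π/2, so N = ⌊2z₀/π⌋ + 1 = ⌊5.326⌋ + 1 = 6.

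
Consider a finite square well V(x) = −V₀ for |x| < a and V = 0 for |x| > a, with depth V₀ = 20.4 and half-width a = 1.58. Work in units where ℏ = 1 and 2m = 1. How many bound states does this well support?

N = 5

Define the well-strength parameter z₀ = (a/ℏ)√(2mV₀) = 1.58 × √(2·0.5·20.4) = 7.136.
A new bound state (alternating even/odd) appears each time z₀ passes a multiple of π/2, so N = ⌊2z₀/π⌋ + 1 = ⌊4.543⌋ + 1 = 5.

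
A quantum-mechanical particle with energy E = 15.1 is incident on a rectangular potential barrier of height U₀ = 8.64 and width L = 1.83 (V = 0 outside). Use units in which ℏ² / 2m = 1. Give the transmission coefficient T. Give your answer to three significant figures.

T = 0.840

E > U₀: inside the barrier k₂ = √(2m(E − U₀))/ℏ = 2.542, k₂L = 4.651.
Matching at both interfaces gives T⁻¹ = 1 + U₀² sin²(k₂L) / [4E(E − U₀)] = 1.191, hence T = 0.840.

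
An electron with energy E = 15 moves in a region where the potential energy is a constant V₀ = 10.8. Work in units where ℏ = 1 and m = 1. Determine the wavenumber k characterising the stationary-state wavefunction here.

With E > V₀ the solution is oscillatory, ψ ∝ e^{±ikx} with k = √(2m(E − V₀))/ℏ.
k = √(2 × 1 × 4.2) = 2.898.

k = 2.90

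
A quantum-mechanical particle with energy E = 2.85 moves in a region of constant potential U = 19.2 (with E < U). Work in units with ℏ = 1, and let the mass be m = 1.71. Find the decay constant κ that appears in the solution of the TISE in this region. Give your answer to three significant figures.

κ = 7.48

Since E < U the TISE in this region is ψ'' = κ²ψ with κ = √(2m(U − E))/ℏ.
κ = √(2 × 1.71 × 16.35) = 7.478.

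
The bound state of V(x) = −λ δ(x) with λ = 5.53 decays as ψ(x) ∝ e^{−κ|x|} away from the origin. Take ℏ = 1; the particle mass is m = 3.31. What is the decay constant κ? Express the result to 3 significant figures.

κ = 18.3

Integrate −(ℏ²/2m)ψ'' − λδ(x)ψ = Eψ from −ε to +ε: the ψ'' term gives ψ'(0⁺) − ψ'(0⁻) and the δ term gives −(2mλ/ℏ²)ψ(0).
With ψ ∝ e^{−κ|x|} this yields −2κ = −2mλ/ℏ², so κ = mλ/ℏ² = 18.30.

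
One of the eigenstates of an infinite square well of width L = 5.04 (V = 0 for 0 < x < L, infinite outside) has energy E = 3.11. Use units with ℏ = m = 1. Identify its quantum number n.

From E_n = n²π²ℏ²/(2mL²) invert to n = √(2mL²E)/(πℏ).
n = (5.04/π) × √(2 × 1 × 3.11) = 4.001 → n = 4.

n = 4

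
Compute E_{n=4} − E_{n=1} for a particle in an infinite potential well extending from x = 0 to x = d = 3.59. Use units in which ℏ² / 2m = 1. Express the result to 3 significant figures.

ΔE = 11.5

E_n = n²π²ℏ²/(2md²), so ΔE = (4² − 1²) π²ℏ²/(2md²).
ΔE = 15 × π² / (2 × 0.5 × 3.59²) = 11.49.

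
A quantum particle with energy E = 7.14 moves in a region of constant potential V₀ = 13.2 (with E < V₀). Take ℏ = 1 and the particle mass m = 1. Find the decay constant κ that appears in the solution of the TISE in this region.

κ = 3.48

Since E < V₀ the TISE in this region is ψ'' = κ²ψ with κ = √(2m(V₀ − E))/ℏ.
κ = √(2 × 1 × 6.06) = 3.481.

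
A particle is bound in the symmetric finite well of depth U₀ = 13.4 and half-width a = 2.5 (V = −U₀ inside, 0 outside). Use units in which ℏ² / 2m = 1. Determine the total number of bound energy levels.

N = 6

The dimensionless depth is z₀ = a√(2mU₀)/ℏ = 2.5 × √(13.40) = 9.152.
A new bound state (alternating even/odd) appears each time z₀ passes a multiple of π/2, so N = ⌊2z₀/π⌋ + 1 = ⌊5.826⌋ + 1 = 6.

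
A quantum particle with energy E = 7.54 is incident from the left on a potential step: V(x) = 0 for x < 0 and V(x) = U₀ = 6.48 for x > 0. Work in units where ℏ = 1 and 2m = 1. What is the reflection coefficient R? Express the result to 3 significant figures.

On each side the TISE gives plane waves with k = √(2m(E − V))/ℏ: k₁ = √(2·½·7.54) = 2.746, k₂ = √(2·½·1.06) = 1.030.
Continuity of ψ and ψ′ at the step yields the reflection amplitude r = (k₁ − k₂)/(k₁ + k₂) = 0.4546; thus R = |r|² = 0.2067, T = 0.7933.

R = 0.207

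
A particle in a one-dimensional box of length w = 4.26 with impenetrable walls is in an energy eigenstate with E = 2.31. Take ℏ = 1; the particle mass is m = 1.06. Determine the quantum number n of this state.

n = 3

For an infinite well E_n = n²π²ℏ²/(2mw²), so n = (w/πℏ)√(2mE).
n = (4.26/π) × √(2 × 1.06 × 2.31) = 3.001 → n = 3.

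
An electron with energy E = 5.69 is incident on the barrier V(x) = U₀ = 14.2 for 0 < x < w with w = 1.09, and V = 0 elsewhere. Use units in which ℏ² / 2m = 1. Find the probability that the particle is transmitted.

E < U₀: inside the barrier ψ ∝ e^{±κx} with κ = √(2m(U₀ − E))/ℏ = 2.917.
κw = 3.180, sinh(κw) = 12.00.
The exact tunnelling result is T⁻¹ = 1 + U₀² sinh²(κw) / [4E(U₀ − E)] = 150.9, so T = 0.00663.

T = 0.00663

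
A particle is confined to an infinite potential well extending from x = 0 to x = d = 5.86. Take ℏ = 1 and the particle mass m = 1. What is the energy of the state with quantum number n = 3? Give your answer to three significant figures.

Requiring ψ(0) = ψ(d) = 0 quantises k = nπ/d, hence E_n = ℏ²k²/2m = n²π²ℏ²/(2md²).
E_3 = 3² × π² / (2 × 1 × 5.86²) = 1.293.

E = 1.29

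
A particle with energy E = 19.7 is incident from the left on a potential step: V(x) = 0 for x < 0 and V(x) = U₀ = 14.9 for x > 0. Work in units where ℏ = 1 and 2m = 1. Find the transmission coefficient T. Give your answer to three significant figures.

On each side the TISE gives plane waves with k = √(2m(E − V))/ℏ: k₁ = √(2·½·19.7) = 4.438, k₂ = √(2·½·4.8) = 2.191.
Continuity of ψ and ψ′ at the step yields the reflection amplitude r = (k₁ − k₂)/(k₁ + k₂) = 0.3390; thus R = |r|² = 0.1149, T = 0.8851.

T = 0.885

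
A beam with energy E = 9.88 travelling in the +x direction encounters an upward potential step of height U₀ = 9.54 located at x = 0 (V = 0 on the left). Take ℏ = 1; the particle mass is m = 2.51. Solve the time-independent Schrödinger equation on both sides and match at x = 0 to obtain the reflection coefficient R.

R = 0.472

The wavenumbers are k₁ = √(2mE)/ℏ = 7.043 on the left and k₂ = √(2m(E − U₀))/ℏ = 1.306 on the right.
Continuity of ψ and ψ′ at the step yields the reflection amplitude r = (k₁ − k₂)/(k₁ + k₂) = 0.6870; thus R = |r|² = 0.4720, T = 0.5280.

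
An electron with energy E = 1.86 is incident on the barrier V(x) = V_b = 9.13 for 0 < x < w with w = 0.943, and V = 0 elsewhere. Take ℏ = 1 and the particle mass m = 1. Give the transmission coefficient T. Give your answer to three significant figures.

E < V_b: inside the barrier ψ ∝ e^{±κx} with κ = √(2m(V_b − E))/ℏ = 3.813.
κw = 3.596, sinh(κw) = 18.21.
The exact tunnelling result is T⁻¹ = 1 + V_b² sinh²(κw) / [4E(V_b − E)] = 512.0, so T = 0.00195.

T = 0.00195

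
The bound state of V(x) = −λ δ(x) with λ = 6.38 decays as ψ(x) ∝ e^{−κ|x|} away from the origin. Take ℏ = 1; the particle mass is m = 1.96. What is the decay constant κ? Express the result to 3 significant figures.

κ = 12.5

Integrating the TISE across x = 0 gives the cusp condition ψ'(0⁺) − ψ'(0⁻) = −(2mλ/ℏ²)ψ(0).
With ψ ∝ e^{−κ|x|} this yields −2κ = −2mλ/ℏ², so κ = mλ/ℏ² = 12.50.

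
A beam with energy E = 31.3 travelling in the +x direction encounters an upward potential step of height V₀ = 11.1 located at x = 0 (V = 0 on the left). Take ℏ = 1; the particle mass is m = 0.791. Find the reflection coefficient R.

R = 0.0119

The wavenumbers are k₁ = √(2mE)/ℏ = 7.037 on the left and k₂ = √(2m(E − V₀))/ℏ = 5.653 on the right.
Continuity of ψ and ψ′ at the step yields the reflection amplitude r = (k₁ − k₂)/(k₁ + k₂) = 0.1090; thus R = |r|² = 0.01189, T = 0.9881.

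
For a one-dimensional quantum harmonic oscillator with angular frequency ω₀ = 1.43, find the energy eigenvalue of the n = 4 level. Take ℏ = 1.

E = 6.44

Using E_n = (n + ½)ℏω₀: E_4 = 4.5 × 1.43 = 6.435.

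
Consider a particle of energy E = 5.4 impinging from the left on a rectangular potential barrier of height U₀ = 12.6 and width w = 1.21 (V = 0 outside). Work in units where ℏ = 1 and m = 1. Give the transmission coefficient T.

Since E < U₀ the interior solution is evanescent with decay constant κ = √(2m(U₀ − E))/ℏ = 3.795.
κw = 4.592, sinh(κw) = 49.32.
Matching ψ, ψ′ at both faces gives T = [1 + U₀² sinh²(κw) / (4E(U₀ − E))]⁻¹ = 1/2484 = 0.000403.

T = 0.000403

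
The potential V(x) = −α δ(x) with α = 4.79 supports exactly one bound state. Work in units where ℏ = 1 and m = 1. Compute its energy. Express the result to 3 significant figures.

For x ≠ 0 the bound state is ψ ∝ e^{−κ|x|}; integrating the TISE across the delta gives the cusp condition 2κ = 2mα/ℏ², so κ = 4.790.
Then E = −ℏ²κ²/(2m) = −mα²/(2ℏ²) = -11.47.

E = -11.5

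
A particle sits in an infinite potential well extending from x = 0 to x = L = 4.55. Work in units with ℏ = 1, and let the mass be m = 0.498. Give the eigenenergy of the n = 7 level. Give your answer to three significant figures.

E = 23.5

The infinite-well eigenfunctions ψ_n = √(2/L) sin(nπx/L) vanish at both walls, giving E_n = n²π²ℏ²/(2mL²).
E_7 = 7² × π² / (2 × 0.498 × 4.55²) = 23.45.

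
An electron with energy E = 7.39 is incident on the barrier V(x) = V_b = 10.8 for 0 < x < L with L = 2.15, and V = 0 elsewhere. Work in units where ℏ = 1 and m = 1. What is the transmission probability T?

T = 0.0000459

Since E < V_b the interior solution is evanescent with decay constant κ = √(2m(V_b − E))/ℏ = 2.612.
κL = 5.615, sinh(κL) = 137.2.
Matching ψ, ψ′ at both faces gives T = [1 + V_b² sinh²(κL) / (4E(V_b − E))]⁻¹ = 1/21790 = 0.0000459.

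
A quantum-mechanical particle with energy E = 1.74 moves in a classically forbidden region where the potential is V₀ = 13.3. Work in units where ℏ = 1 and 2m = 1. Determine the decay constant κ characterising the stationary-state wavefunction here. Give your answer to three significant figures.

Since E < V₀ the TISE in this region is ψ'' = κ²ψ with κ = √(2m(V₀ − E))/ℏ.
κ = √(2 × 0.5 × 11.56) = 3.400.

κ = 3.40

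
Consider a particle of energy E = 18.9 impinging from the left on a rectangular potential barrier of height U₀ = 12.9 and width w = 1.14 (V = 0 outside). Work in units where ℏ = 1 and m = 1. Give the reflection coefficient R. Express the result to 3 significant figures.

Above the barrier the interior wavenumber is k₂ = √(2m(E − U₀))/ℏ = 3.464, giving phase k₂w = 3.949.
Matching at both interfaces gives T⁻¹ = 1 + U₀² sin²(k₂w) / [4E(E − U₀)] = 1.192, hence T = 0.839.
R = 1 − T = 0.161.

R = 0.161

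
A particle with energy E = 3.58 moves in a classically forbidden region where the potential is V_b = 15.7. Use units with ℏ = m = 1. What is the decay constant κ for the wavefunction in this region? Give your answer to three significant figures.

Since E < V_b the TISE in this region is ψ'' = κ²ψ with κ = √(2m(V_b − E))/ℏ.
κ = √(2 × 1 × 12.12) = 4.923.

κ = 4.92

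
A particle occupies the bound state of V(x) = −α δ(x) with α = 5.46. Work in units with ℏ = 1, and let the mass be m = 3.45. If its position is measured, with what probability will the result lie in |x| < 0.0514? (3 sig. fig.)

P = 0.856

The normalised bound state is ψ = √κ e^{−κ|x|} with κ = mα/ℏ² = 18.84.
P(|x| < d) = ∫_{−d}^{d} κ e^{−2κ|x|} dx = 1 − e^{−2κd} = 1 − e^{−1.936} = 0.8558.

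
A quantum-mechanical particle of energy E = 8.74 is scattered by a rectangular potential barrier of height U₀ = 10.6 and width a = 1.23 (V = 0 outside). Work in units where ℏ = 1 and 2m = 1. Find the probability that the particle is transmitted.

Since E < U₀ the interior solution is evanescent with decay constant κ = √(2m(U₀ − E))/ℏ = 1.364.
κa = 1.677, sinh(κa) = 2.583.
Matching ψ, ψ′ at both faces gives T = [1 + U₀² sinh²(κa) / (4E(U₀ − E))]⁻¹ = 1/12.53 = 0.0798.

T = 0.0798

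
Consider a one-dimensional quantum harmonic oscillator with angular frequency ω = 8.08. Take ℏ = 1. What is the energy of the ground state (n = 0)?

The oscillator eigenvalues are E_n = ℏω(n + ½), so E_0 = 8.08 × 0.5 = 4.040.

E = 4.04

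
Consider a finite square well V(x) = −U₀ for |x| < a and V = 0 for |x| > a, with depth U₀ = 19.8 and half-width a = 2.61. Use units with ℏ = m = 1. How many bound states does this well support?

N = 11

Define the well-strength parameter z₀ = (a/ℏ)√(2mU₀) = 2.61 × √(2·1·19.8) = 16.42.
The even/odd transcendental equations gain one root per π/2 in z₀, giving N = 1 + ⌊2z₀/π⌋ = 1 + ⌊10.46⌋ = 11.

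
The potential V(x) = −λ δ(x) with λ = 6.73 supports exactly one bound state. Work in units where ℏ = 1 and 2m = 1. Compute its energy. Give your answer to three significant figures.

For x ≠ 0 the bound state is ψ ∝ e^{−κ|x|}; integrating the TISE across the delta gives the cusp condition 2κ = 2mλ/ℏ², so κ = 3.365.
Then E = −ℏ²κ²/(2m) = −mλ²/(2ℏ²) = -11.32.

E = -11.3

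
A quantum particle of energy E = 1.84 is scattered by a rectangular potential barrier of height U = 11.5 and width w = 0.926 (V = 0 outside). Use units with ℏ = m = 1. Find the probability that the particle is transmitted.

T = 0.000627

E < U: inside the barrier ψ ∝ e^{±κx} with κ = √(2m(U − E))/ℏ = 4.395.
κw = 4.070, sinh(κw) = 29.28.
Matching ψ, ψ′ at both faces gives T = [1 + U² sinh²(κw) / (4E(U − E))]⁻¹ = 1/1595 = 0.000627.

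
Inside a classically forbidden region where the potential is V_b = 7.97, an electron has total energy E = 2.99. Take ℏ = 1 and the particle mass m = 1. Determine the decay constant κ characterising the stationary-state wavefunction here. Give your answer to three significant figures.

Since E < V_b the TISE in this region is ψ'' = κ²ψ with κ = √(2m(V_b − E))/ℏ.
κ = √(2 × 1 × 4.98) = 3.156.

κ = 3.16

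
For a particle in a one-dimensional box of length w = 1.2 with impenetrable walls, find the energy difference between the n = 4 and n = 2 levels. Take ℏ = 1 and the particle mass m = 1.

E_n = n²π²ℏ²/(2mw²), so ΔE = (4² − 2²) π²ℏ²/(2mw²).
ΔE = 12 × π² / (2 × 1 × 1.2²) = 41.12.

ΔE = 41.1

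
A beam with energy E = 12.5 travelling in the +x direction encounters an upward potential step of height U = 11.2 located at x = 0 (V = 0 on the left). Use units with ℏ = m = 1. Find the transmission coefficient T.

T = 0.738

The wavenumbers are k₁ = √(2mE)/ℏ = 5.000 on the left and k₂ = √(2m(E − U))/ℏ = 1.612 on the right.
Continuity of ψ and ψ′ at the step yields the reflection amplitude r = (k₁ − k₂)/(k₁ + k₂) = 0.5123; thus R = |r|² = 0.2624, T = 0.7376.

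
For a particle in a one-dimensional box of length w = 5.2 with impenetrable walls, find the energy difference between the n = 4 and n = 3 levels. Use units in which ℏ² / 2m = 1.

E_n = n²π²ℏ²/(2mw²), so ΔE = (4² − 3²) π²ℏ²/(2mw²).
ΔE = 7 × π² / (2 × 0.5 × 5.2²) = 2.555.

ΔE = 2.56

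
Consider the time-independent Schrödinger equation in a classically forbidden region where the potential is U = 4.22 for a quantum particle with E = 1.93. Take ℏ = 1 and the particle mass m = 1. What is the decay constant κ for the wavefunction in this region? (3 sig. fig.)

Since E < U the TISE in this region is ψ'' = κ²ψ with κ = √(2m(U − E))/ℏ.
κ = √(2 × 1 × 2.29) = 2.140.

κ = 2.14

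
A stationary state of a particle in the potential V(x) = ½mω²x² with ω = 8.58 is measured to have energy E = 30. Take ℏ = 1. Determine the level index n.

Invert E_n = (n + ½)ℏω: n = E/ℏω − ½ = 2.997, so n = 3.

n = 3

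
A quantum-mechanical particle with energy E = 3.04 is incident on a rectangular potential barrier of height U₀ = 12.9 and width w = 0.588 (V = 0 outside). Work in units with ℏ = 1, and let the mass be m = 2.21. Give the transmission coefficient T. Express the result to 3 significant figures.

E < U₀: inside the barrier ψ ∝ e^{±κx} with κ = √(2m(U₀ − E))/ℏ = 6.602.
κw = 3.882, sinh(κw) = 24.24.
Matching ψ, ψ′ at both faces gives T = [1 + U₀² sinh²(κw) / (4E(U₀ − E))]⁻¹ = 1/816.8 = 0.00122.

T = 0.00122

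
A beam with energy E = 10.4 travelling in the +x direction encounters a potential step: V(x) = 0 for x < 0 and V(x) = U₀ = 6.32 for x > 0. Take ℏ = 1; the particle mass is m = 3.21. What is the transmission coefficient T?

T = 0.947

On each side the TISE gives plane waves with k = √(2m(E − V))/ℏ: k₁ = √(2·3.21·10.4) = 8.171, k₂ = √(2·3.21·4.08) = 5.118.
Matching ψ and ψ′ at x = 0 gives r = (k₁ − k₂)/(k₁ + k₂), so R = r² = 0.05279 and T = 1 − R = 0.9472.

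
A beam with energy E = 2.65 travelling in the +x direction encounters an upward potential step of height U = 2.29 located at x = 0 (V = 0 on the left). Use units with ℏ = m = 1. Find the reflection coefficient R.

R = 0.213

The wavenumbers are k₁ = √(2mE)/ℏ = 2.302 on the left and k₂ = √(2m(E − U))/ℏ = 0.8485 on the right.
Matching ψ and ψ′ at x = 0 gives r = (k₁ − k₂)/(k₁ + k₂), so R = r² = 0.2129 and T = 1 − R = 0.7871.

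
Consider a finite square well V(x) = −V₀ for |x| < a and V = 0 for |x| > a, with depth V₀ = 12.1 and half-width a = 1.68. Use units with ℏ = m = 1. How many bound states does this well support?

N = 6

The dimensionless depth is z₀ = a√(2mV₀)/ℏ = 1.68 × √(24.20) = 8.265.
A new bound state (alternating even/odd) appears each time z₀ passes a multiple of π/2, so N = ⌊2z₀/π⌋ + 1 = ⌊5.261⌋ + 1 = 6.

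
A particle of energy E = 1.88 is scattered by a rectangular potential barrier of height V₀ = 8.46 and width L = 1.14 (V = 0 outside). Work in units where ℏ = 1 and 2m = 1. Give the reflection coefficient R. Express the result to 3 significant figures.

Since E < V₀ the interior solution is evanescent with decay constant κ = √(2m(V₀ − E))/ℏ = 2.565.
κL = 2.924, sinh(κL) = 9.283.
Matching ψ, ψ′ at both faces gives T = [1 + V₀² sinh²(κL) / (4E(V₀ − E))]⁻¹ = 1/125.7 = 0.00796.
R = 1 − T = 0.992.

R = 0.992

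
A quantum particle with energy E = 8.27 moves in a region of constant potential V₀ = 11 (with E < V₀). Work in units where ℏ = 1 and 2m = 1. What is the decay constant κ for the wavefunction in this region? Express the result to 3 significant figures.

Since E < V₀ the TISE in this region is ψ'' = κ²ψ with κ = √(2m(V₀ − E))/ℏ.
κ = √(2 × 0.5 × 2.73) = 1.652.

κ = 1.65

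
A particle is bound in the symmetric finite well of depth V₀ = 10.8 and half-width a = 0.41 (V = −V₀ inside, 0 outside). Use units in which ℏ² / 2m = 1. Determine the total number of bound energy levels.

N = 1

Define the well-strength parameter z₀ = (a/ℏ)√(2mV₀) = 0.41 × √(2·0.5·10.8) = 1.347.
A new bound state (alternating even/odd) appears each time z₀ passes a multiple of π/2, so N = ⌊2z₀/π⌋ + 1 = ⌊0.8578⌋ + 1 = 1.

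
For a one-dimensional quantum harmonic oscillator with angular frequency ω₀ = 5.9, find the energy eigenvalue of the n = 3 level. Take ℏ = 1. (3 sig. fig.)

E = 20.7

Using E_n = (n + ½)ℏω₀: E_3 = 3.5 × 5.9 = 20.65.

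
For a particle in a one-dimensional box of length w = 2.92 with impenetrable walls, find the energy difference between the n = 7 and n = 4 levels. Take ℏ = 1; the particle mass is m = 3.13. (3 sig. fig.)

ΔE = 6.10

E_n = n²π²ℏ²/(2mw²), so ΔE = (7² − 4²) π²ℏ²/(2mw²).
ΔE = 33 × π² / (2 × 3.13 × 2.92²) = 6.102.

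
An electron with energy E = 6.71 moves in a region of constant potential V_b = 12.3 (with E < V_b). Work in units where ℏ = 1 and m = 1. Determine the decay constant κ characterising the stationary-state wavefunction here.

κ = 3.34

Since E < V_b the TISE in this region is ψ'' = κ²ψ with κ = √(2m(V_b − E))/ℏ.
κ = √(2 × 1 × 5.59) = 3.344.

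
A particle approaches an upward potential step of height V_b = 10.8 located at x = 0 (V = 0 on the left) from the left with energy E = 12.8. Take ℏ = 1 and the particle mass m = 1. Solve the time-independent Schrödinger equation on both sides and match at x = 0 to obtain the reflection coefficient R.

R = 0.188

On each side the TISE gives plane waves with k = √(2m(E − V))/ℏ: k₁ = √(2·1·12.8) = 5.060, k₂ = √(2·1·2) = 2.000.
Matching ψ and ψ′ at x = 0 gives r = (k₁ − k₂)/(k₁ + k₂), so R = r² = 0.1878 and T = 1 − R = 0.8122.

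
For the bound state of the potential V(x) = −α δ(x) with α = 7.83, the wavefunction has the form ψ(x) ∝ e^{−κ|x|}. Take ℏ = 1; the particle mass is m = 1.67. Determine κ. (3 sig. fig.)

Integrate −(ℏ²/2m)ψ'' − αδ(x)ψ = Eψ from −ε to +ε: the ψ'' term gives ψ'(0⁺) − ψ'(0⁻) and the δ term gives −(2mα/ℏ²)ψ(0).
With ψ ∝ e^{−κ|x|} this yields −2κ = −2mα/ℏ², so κ = mα/ℏ² = 13.08.

κ = 13.1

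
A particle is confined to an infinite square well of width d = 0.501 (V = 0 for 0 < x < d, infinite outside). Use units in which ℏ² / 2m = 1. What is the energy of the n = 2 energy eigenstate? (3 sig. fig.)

Requiring ψ(0) = ψ(d) = 0 quantises k = nπ/d, hence E_n = ℏ²k²/2m = n²π²ℏ²/(2md²).
E_2 = 2² × π² / (2 × 0.5 × 0.501²) = 157.3.

E = 157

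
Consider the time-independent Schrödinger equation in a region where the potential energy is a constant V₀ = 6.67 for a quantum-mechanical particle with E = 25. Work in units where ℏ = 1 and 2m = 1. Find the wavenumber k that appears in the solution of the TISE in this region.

k = 4.28

With E > V₀ the solution is oscillatory, ψ ∝ e^{±ikx} with k = √(2m(E − V₀))/ℏ.
k = √(2 × 0.5 × 18.33) = 4.281.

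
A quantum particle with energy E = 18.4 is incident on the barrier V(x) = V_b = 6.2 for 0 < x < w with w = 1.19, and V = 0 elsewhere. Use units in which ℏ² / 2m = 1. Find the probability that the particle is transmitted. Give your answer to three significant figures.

E > V_b: inside the barrier k₂ = √(2m(E − V_b))/ℏ = 3.493, k₂w = 4.156.
Matching at both interfaces gives T⁻¹ = 1 + V_b² sin²(k₂w) / [4E(E − V_b)] = 1.031, hence T = 0.970.

T = 0.970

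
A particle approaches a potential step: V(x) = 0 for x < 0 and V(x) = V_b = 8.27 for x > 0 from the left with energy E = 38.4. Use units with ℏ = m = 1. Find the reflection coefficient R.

R = 0.00367

The wavenumbers are k₁ = √(2mE)/ℏ = 8.764 on the left and k₂ = √(2m(E − V_b))/ℏ = 7.763 on the right.
Matching ψ and ψ′ at x = 0 gives r = (k₁ − k₂)/(k₁ + k₂), so R = r² = 0.003667 and T = 1 − R = 0.9963.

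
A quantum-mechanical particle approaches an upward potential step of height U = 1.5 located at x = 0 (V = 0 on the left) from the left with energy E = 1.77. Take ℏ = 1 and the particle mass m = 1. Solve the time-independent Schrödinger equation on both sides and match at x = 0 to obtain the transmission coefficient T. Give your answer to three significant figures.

The wavenumbers are k₁ = √(2mE)/ℏ = 1.881 on the left and k₂ = √(2m(E − U))/ℏ = 0.7348 on the right.
Matching ψ and ψ′ at x = 0 gives r = (k₁ − k₂)/(k₁ + k₂), so R = r² = 0.1921 and T = 1 − R = 0.8079.

T = 0.808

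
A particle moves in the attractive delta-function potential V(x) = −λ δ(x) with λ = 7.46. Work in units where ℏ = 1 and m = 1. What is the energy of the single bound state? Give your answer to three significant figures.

For x ≠ 0 the bound state is ψ ∝ e^{−κ|x|}; integrating the TISE across the delta gives the cusp condition 2κ = 2mλ/ℏ², so κ = 7.460.
Then E = −ℏ²κ²/(2m) = −mλ²/(2ℏ²) = -27.83.

E = -27.8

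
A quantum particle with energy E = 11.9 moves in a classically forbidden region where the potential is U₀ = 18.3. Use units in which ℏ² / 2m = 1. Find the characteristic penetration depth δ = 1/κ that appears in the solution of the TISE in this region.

δ = 0.395

Since E < U₀ the TISE in this region is ψ'' = κ²ψ with κ = √(2m(U₀ − E))/ℏ.
κ = √(2 × 0.5 × 6.4) = 2.530. The penetration depth is δ = 1/κ = 0.395.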